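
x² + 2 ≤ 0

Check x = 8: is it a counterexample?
Substitute x = 8 into the relation:
x = 8: LHS = 8² + 2 = 66; 66 ≤ 0 — FAILS

Since the claim fails at x = 8, this value is a counterexample.

Answer: Yes, x = 8 is a counterexample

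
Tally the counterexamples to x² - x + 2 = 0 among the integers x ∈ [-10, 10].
Counterexamples in [-10, 10]: {-10, -9, -8, -7, -6, -5, -4, -3, -2, -1, 0, 1, 2, 3, 4, 5, 6, 7, 8, 9, 10}.

Counting them gives 21 values.

Answer: 21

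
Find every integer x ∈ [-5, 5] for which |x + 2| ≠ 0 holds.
Holds for: {-5, -4, -3, -1, 0, 1, 2, 3, 4, 5}
Fails for: {-2}

Answer: {-5, -4, -3, -1, 0, 1, 2, 3, 4, 5}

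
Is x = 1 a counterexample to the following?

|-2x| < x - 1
Substitute x = 1 into the relation:
x = 1: LHS = |-2·1| = |-2| = 2, RHS = 1 - 1 = 0; 2 < 0 — FAILS

Since the claim fails at x = 1, this value is a counterexample.

Answer: Yes, x = 1 is a counterexample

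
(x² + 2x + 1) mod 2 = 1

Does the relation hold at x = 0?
x = 0: LHS = (0² + 2·0 + 1) mod 2 = 1 mod 2 = 1; 1 = 1 — holds

The relation is satisfied at x = 0.

Answer: Yes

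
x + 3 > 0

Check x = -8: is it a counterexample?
Substitute x = -8 into the relation:
x = -8: LHS = (-8) + 3 = -5; -5 > 0 — FAILS

Since the claim fails at x = -8, this value is a counterexample.

Answer: Yes, x = -8 is a counterexample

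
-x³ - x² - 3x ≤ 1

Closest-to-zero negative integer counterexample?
Testing negative integers from -1 downward:
x = -1: LHS = -(-1)³ - (-1)² - 3·(-1) = 3; 3 ≤ 1 — FAILS  ← closest negative counterexample to 0

Answer: x = -1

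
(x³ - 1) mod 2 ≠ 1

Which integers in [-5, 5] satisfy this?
Holds for: {-5, -3, -1, 1, 3, 5}
Fails for: {-4, -2, 0, 2, 4}

Answer: {-5, -3, -1, 1, 3, 5}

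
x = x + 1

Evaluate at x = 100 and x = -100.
x = 100: RHS = 100 + 1 = 101; 100 = 101 — FAILS
x = -100: RHS = (-100) + 1 = -99; -100 = -99 — FAILS

Answer: No, fails for both x = 100 and x = -100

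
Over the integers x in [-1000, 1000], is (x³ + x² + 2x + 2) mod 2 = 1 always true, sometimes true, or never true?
For a polynomial with integer coefficients, its value mod 2 depends only on x mod 2, so it suffices to check one representative of each residue class, x = 0, 1:
x = 0: LHS = (0³ + 0² + 2·0 + 2) mod 2 = 2 mod 2 = 0; 0 = 1 — FAILS
x = 1: LHS = (1³ + 1² + 2·1 + 2) mod 2 = 6 mod 2 = 0; 0 = 1 — FAILS
The relation fails in every residue class, so the claimed relation (=) fails for every integer in [-1000, 1000].

No integer in the range satisfies it.

Answer: Never true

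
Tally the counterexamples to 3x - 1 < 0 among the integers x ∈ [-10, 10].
Counterexamples in [-10, 10]: {1, 2, 3, 4, 5, 6, 7, 8, 9, 10}.

Counting them gives 10 values.

Answer: 10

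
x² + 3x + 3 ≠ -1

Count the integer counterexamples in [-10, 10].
Over all integers in [-10, 10], LHS − RHS is always positive; it is smallest at x = -1, where it equals 2:
x = -1: LHS = (-1)² + 3·(-1) + 3 = 1; 1 ≠ -1 — holds
At the ends of the range:
x = -10: LHS = (-10)² + 3·(-10) + 3 = 73; 73 ≠ -1 — holds
x = 10: LHS = 10² + 3·10 + 3 = 133; 133 ≠ -1 — holds
Hence LHS − RHS is never 0, i.e. the two sides are never equal, so the relation holds for every integer in [-10, 10].

No counterexample appears in that range.

Answer: 0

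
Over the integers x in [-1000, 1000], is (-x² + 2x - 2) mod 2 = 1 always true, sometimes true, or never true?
Holds at x = 1: LHS = (-1² + 2·1 - 2) mod 2 = (-1) mod 2 = 1; 1 = 1 — holds
Fails at x = 0: LHS = (-0² + 2·0 - 2) mod 2 = (-2) mod 2 = 0; 0 = 1 — FAILS
It is satisfied by some integers in the range but not all.

Answer: Sometimes true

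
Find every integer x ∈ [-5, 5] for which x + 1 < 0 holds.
Holds for: {-5, -4, -3, -2}
Fails for: {-1, 0, 1, 2, 3, 4, 5}

Answer: {-5, -4, -3, -2}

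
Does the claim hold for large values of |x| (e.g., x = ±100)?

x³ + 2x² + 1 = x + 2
x = 100: LHS = 100³ + 2·100² + 1 = 1020001, RHS = 100 + 2 = 102; 1020001 = 102 — FAILS
x = -100: LHS = (-100)³ + 2·(-100)² + 1 = -979999, RHS = (-100) + 2 = -98; -979999 = -98 — FAILS

Answer: No, fails for both x = 100 and x = -100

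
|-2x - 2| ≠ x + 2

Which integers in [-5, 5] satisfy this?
Holds for: {-5, -4, -3, -2, -1, 1, 2, 3, 4, 5}
Fails for: {0}

Answer: {-5, -4, -3, -2, -1, 1, 2, 3, 4, 5}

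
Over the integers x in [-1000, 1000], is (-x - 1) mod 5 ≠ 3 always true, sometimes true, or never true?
Holds at x = 0: LHS = (-0 - 1) mod 5 = (-1) mod 5 = 4; 4 ≠ 3 — holds
Fails at x = 1: LHS = (-1 - 1) mod 5 = (-2) mod 5 = 3; 3 ≠ 3 — FAILS
It is satisfied by some integers in the range but not all.

Answer: Sometimes true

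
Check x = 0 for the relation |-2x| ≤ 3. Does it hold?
x = 0: LHS = |-2·0| = |0| = 0; 0 ≤ 3 — holds

The relation is satisfied at x = 0.

Answer: Yes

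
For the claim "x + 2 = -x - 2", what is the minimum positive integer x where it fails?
Testing positive integers:
x = 1: LHS = 1 + 2 = 3, RHS = -1 - 2 = -3; 3 = -3 — FAILS  ← smallest positive counterexample

Answer: x = 1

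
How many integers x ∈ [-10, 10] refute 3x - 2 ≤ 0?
Counterexamples in [-10, 10]: {1, 2, 3, 4, 5, 6, 7, 8, 9, 10}.

Counting them gives 10 values.

Answer: 10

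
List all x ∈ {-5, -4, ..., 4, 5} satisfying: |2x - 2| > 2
Holds for: {-5, -4, -3, -2, -1, 3, 4, 5}
Fails for: {0, 1, 2}

Answer: {-5, -4, -3, -2, -1, 3, 4, 5}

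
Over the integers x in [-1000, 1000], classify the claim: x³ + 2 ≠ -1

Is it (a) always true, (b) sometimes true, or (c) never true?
Track d = LHS − RHS over the integers in [-1000, 1000]. Equality would need d = 0, but d changes sign only between consecutive integers, jumping over 0:
x = -2: LHS = (-2)³ + 2 = -6; -6 ≠ -1 — holds  (d = -5)
x = -1: LHS = (-1)³ + 2 = 1; 1 ≠ -1 — holds  (d = 2)
Away from these crossings d keeps a constant sign, and checking every integer in [-1000, 1000] confirms d ≠ 0 throughout. Hence the two sides are never equal, so the relation holds for every integer in [-1000, 1000].

No counterexample exists.

Answer: Always true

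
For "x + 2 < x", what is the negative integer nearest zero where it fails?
Testing negative integers from -1 downward:
x = -1: LHS = (-1) + 2 = 1; 1 < -1 — FAILS  ← closest negative counterexample to 0

Answer: x = -1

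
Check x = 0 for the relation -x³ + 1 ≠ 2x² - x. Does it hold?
x = 0: LHS = -0³ + 1 = 1, RHS = 2·0² - 0 = 0; 1 ≠ 0 — holds

The relation is satisfied at x = 0.

Answer: Yes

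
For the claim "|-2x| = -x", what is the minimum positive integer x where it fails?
Testing positive integers:
x = 1: LHS = |-2·1| = |-2| = 2; 2 = -1 — FAILS  ← smallest positive counterexample

Answer: x = 1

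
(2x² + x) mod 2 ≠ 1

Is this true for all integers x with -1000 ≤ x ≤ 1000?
The claim fails at x = 1:
x = 1: LHS = (2·1² + 1) mod 2 = 3 mod 2 = 1; 1 ≠ 1 — FAILS

Because a single integer refutes it, the statement is false.

Answer: False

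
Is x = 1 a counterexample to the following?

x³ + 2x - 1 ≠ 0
Substitute x = 1 into the relation:
x = 1: LHS = 1³ + 2·1 - 1 = 2; 2 ≠ 0 — holds

The relation holds at x = 1, so it is not a counterexample.

Answer: No, x = 1 is not a counterexample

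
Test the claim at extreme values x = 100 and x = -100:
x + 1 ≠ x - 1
x = 100: LHS = 100 + 1 = 101, RHS = 100 - 1 = 99; 101 ≠ 99 — holds
x = -100: LHS = (-100) + 1 = -99, RHS = (-100) - 1 = -101; -99 ≠ -101 — holds

Answer: Yes, holds for both x = 100 and x = -100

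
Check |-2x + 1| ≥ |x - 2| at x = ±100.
x = 100: LHS = |-2·100 + 1| = |-199| = 199, RHS = |100 - 2| = |98| = 98; 199 ≥ 98 — holds
x = -100: LHS = |-2·(-100) + 1| = |201| = 201, RHS = |(-100) - 2| = |-102| = 102; 201 ≥ 102 — holds

Answer: Yes, holds for both x = 100 and x = -100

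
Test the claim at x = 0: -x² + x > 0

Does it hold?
x = 0: LHS = -0² + 0 = 0; 0 > 0 — FAILS

The relation fails at x = 0, so x = 0 is a counterexample.

Answer: No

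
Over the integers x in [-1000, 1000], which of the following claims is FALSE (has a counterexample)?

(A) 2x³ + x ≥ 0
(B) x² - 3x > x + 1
(A) x = -1: LHS = 2·(-1)³ + (-1) = -3; -3 ≥ 0 — FAILS
(B) x = 0: LHS = 0² - 3·0 = 0, RHS = 0 + 1 = 1; 0 > 1 — FAILS

Answer: Both A and B are false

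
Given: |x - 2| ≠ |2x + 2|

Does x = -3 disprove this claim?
Substitute x = -3 into the relation:
x = -3: LHS = |(-3) - 2| = |-5| = 5, RHS = |2·(-3) + 2| = |-4| = 4; 5 ≠ 4 — holds

The claim holds here, so x = -3 is not a counterexample. (A counterexample exists elsewhere, e.g. x = 0.)

Answer: No, x = -3 is not a counterexample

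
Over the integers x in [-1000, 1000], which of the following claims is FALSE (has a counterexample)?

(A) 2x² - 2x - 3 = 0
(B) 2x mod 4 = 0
(A) x = 0: LHS = 2·0² - 2·0 - 3 = -3; -3 = 0 — FAILS
(B) x = 1: LHS = (2·1) mod 4 = 2 mod 4 = 2; 2 = 0 — FAILS

Answer: Both A and B are false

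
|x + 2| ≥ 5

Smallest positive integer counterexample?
Testing positive integers:
x = 1: LHS = |1 + 2| = |3| = 3; 3 ≥ 5 — FAILS  ← smallest positive counterexample

Answer: x = 1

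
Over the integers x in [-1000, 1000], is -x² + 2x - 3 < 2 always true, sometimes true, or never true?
Over all integers in [-1000, 1000], LHS − RHS is largest at x = 1, where it equals -4:
x = 1: LHS = -1² + 2·1 - 3 = -2; -2 < 2 — holds
At the ends of the range:
x = -1000: LHS = -(-1000)² + 2·(-1000) - 3 = -1002003; -1002003 < 2 — holds
x = 1000: LHS = -1000² + 2·1000 - 3 = -998003; -998003 < 2 — holds
Hence LHS − RHS is never zero or positive, i.e. LHS < RHS throughout, so the relation holds for every integer in [-1000, 1000].

No counterexample exists.

Answer: Always true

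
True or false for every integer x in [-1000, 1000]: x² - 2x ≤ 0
The claim fails at x = -1:
x = -1: LHS = (-1)² - 2·(-1) = 3; 3 ≤ 0 — FAILS

Because a single integer refutes it, the statement is false.

Answer: False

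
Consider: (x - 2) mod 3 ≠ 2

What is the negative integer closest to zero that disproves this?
Testing negative integers from -1 downward:
x = -1: LHS = ((-1) - 2) mod 3 = (-3) mod 3 = 0; 0 ≠ 2 — holds
x = -2: LHS = ((-2) - 2) mod 3 = (-4) mod 3 = 2; 2 ≠ 2 — FAILS  ← closest negative counterexample to 0

Answer: x = -2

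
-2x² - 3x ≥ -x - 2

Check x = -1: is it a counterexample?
Substitute x = -1 into the relation:
x = -1: LHS = -2·(-1)² - 3·(-1) = 1, RHS = -(-1) - 2 = -1; 1 ≥ -1 — holds

The claim holds here, so x = -1 is not a counterexample. (A counterexample exists elsewhere, e.g. x = 1.)

Answer: No, x = -1 is not a counterexample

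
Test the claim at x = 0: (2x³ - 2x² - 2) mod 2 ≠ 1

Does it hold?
x = 0: LHS = (2·0³ - 2·0² - 2) mod 2 = (-2) mod 2 = 0; 0 ≠ 1 — holds

The relation is satisfied at x = 0.

Answer: Yes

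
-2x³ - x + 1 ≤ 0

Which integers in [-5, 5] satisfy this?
Holds for: {1, 2, 3, 4, 5}
Fails for: {-5, -4, -3, -2, -1, 0}

Answer: {1, 2, 3, 4, 5}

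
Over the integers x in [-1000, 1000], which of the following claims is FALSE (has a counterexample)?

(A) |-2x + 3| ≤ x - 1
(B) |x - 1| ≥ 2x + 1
(A) x = 0: LHS = |-2·0 + 3| = |3| = 3, RHS = 0 - 1 = -1; 3 ≤ -1 — FAILS
(B) x = 1: LHS = |1 - 1| = |0| = 0, RHS = 2·1 + 1 = 3; 0 ≥ 3 — FAILS

Answer: Both A and B are false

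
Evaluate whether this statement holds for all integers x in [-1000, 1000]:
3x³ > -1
The claim fails at x = -1:
x = -1: LHS = 3·(-1)³ = -3; -3 > -1 — FAILS

Because a single integer refutes it, the statement is false.

Answer: False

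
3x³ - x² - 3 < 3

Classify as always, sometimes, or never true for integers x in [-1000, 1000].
Holds at x = 0: LHS = 3·0³ - 0² - 3 = -3; -3 < 3 — holds
Fails at x = 2: LHS = 3·2³ - 2² - 3 = 17; 17 < 3 — FAILS
It is satisfied by some integers in the range but not all.

Answer: Sometimes true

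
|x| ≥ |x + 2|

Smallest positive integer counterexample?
Testing positive integers:
x = 1: LHS = |1| = 1, RHS = |1 + 2| = |3| = 3; 1 ≥ 3 — FAILS  ← smallest positive counterexample

Answer: x = 1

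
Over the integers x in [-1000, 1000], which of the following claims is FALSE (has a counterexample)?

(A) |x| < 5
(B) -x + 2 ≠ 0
(A) x = 5: LHS = |5| = 5; 5 < 5 — FAILS
(B) x = 2: LHS = -2 + 2 = 0; 0 ≠ 0 — FAILS

Answer: Both A and B are false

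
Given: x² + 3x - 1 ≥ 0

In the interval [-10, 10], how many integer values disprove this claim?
Counterexamples in [-10, 10]: {-3, -2, -1, 0}.

Counting them gives 4 values.

Answer: 4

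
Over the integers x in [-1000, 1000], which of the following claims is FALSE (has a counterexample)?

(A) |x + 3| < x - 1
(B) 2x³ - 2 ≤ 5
(A) x = 0: LHS = |0 + 3| = |3| = 3, RHS = 0 - 1 = -1; 3 < -1 — FAILS
(B) x = 2: LHS = 2·2³ - 2 = 14; 14 ≤ 5 — FAILS

Answer: Both A and B are false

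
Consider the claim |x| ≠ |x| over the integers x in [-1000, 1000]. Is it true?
The claim fails at x = 0:
x = 0: LHS = |0| = 0, RHS = |0| = 0; 0 ≠ 0 — FAILS

Because a single integer refutes it, the statement is false.

Answer: False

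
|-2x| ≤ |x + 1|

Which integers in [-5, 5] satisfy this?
Holds for: {0, 1}
Fails for: {-5, -4, -3, -2, -1, 2, 3, 4, 5}

Answer: {0, 1}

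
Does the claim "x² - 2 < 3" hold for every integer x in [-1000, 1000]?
The claim fails at x = 3:
x = 3: LHS = 3² - 2 = 7; 7 < 3 — FAILS

Because a single integer refutes it, the statement is false.

Answer: False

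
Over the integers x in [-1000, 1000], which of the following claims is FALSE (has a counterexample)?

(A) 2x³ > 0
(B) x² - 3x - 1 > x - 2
(A) x = 0: LHS = 2·0³ = 0; 0 > 0 — FAILS
(B) x = 1: LHS = 1² - 3·1 - 1 = -3, RHS = 1 - 2 = -1; -3 > -1 — FAILS

Answer: Both A and B are false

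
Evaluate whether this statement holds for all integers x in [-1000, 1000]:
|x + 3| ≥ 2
The claim fails at x = -2:
x = -2: LHS = |(-2) + 3| = |1| = 1; 1 ≥ 2 — FAILS

Because a single integer refutes it, the statement is false.

Answer: False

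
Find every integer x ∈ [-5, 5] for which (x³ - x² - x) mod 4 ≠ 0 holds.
Holds for: {-5, -3, -2, -1, 1, 2, 3, 5}
Fails for: {-4, 0, 4}

Answer: {-5, -3, -2, -1, 1, 2, 3, 5}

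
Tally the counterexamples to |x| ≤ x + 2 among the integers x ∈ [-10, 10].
Counterexamples in [-10, 10]: {-10, -9, -8, -7, -6, -5, -4, -3, -2}.

Counting them gives 9 values.

Answer: 9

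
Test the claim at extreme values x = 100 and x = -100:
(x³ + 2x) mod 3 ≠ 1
x = 100: LHS = (100³ + 2·100) mod 3 = 1000200 mod 3 = 0; 0 ≠ 1 — holds
x = -100: LHS = ((-100)³ + 2·(-100)) mod 3 = (-1000200) mod 3 = 0; 0 ≠ 1 — holds

Answer: Yes, holds for both x = 100 and x = -100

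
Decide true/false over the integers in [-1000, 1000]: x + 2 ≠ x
Over all integers in [-1000, 1000], LHS − RHS is always positive; it is smallest at x = 0, where it equals 2:
x = 0: LHS = 0 + 2 = 2; 2 ≠ 0 — holds
At the ends of the range:
x = -1000: LHS = (-1000) + 2 = -998; -998 ≠ -1000 — holds
x = 1000: LHS = 1000 + 2 = 1002; 1002 ≠ 1000 — holds
Hence LHS − RHS is never 0, i.e. the two sides are never equal, so the relation holds for every integer in [-1000, 1000].

No counterexample exists.

Answer: True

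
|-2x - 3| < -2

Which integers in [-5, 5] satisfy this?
An absolute value is never negative, so the left side is ≥ 0 for every x, while the right side is -2. Tightest case in [-5, 5] is x = -1:
x = -1: LHS = |-2·(-1) - 3| = |-1| = 1; 1 < -2 — FAILS
Hence LHS − RHS is never negative, i.e. LHS ≥ RHS throughout, so the claimed relation (<) fails for every integer in [-5, 5].

Answer: None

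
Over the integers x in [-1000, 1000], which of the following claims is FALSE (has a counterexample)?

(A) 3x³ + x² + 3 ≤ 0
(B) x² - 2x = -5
(A) x = 0: LHS = 3·0³ + 0² + 3 = 3; 3 ≤ 0 — FAILS
(B) x = 0: LHS = 0² - 2·0 = 0; 0 = -5 — FAILS

Answer: Both A and B are false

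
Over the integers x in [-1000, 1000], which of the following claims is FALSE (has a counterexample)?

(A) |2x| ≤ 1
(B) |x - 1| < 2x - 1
(A) x = 1: LHS = |2·1| = |2| = 2; 2 ≤ 1 — FAILS
(B) x = 0: LHS = |0 - 1| = |-1| = 1, RHS = 2·0 - 1 = -1; 1 < -1 — FAILS

Answer: Both A and B are false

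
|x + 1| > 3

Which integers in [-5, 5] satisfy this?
Holds for: {-5, 3, 4, 5}
Fails for: {-4, -3, -2, -1, 0, 1, 2}

Answer: {-5, 3, 4, 5}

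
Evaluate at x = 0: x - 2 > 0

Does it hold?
x = 0: LHS = 0 - 2 = -2; -2 > 0 — FAILS

The relation fails at x = 0, so x = 0 is a counterexample.

Answer: No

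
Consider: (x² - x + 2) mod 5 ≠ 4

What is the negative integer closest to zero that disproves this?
Testing negative integers from -1 downward:
x = -1: LHS = ((-1)² - (-1) + 2) mod 5 = 4 mod 5 = 4; 4 ≠ 4 — FAILS  ← closest negative counterexample to 0

Answer: x = -1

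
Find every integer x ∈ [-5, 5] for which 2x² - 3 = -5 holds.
Over all integers in [-5, 5], LHS − RHS is always positive; it is smallest at x = 0, where it equals 2:
x = 0: LHS = 2·0² - 3 = -3; -3 = -5 — FAILS
At the ends of the range:
x = -5: LHS = 2·(-5)² - 3 = 47; 47 = -5 — FAILS
x = 5: LHS = 2·5² - 3 = 47; 47 = -5 — FAILS
Hence LHS − RHS is never 0, i.e. the two sides are never equal, so the claimed relation (=) fails for every integer in [-5, 5].

Answer: None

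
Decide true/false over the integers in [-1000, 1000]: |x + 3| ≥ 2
The claim fails at x = -2:
x = -2: LHS = |(-2) + 3| = |1| = 1; 1 ≥ 2 — FAILS

Because a single integer refutes it, the statement is false.

Answer: False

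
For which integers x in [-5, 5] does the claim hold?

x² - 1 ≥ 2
Holds for: {-5, -4, -3, -2, 2, 3, 4, 5}
Fails for: {-1, 0, 1}

Answer: {-5, -4, -3, -2, 2, 3, 4, 5}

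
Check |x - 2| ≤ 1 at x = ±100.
x = 100: LHS = |100 - 2| = |98| = 98; 98 ≤ 1 — FAILS
x = -100: LHS = |(-100) - 2| = |-102| = 102; 102 ≤ 1 — FAILS

Answer: No, fails for both x = 100 and x = -100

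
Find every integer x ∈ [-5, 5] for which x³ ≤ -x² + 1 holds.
Holds for: {-5, -4, -3, -2, -1, 0}
Fails for: {1, 2, 3, 4, 5}

Answer: {-5, -4, -3, -2, -1, 0}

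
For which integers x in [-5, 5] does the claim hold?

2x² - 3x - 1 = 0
Track d = LHS − RHS over the integers in [-5, 5]. Equality would need d = 0, but d changes sign only between consecutive integers, jumping over 0:
x = -1: LHS = 2·(-1)² - 3·(-1) - 1 = 4; 4 = 0 — FAILS  (d = 4)
x = 0: LHS = 2·0² - 3·0 - 1 = -1; -1 = 0 — FAILS  (d = -1)
x = 1: LHS = 2·1² - 3·1 - 1 = -2; -2 = 0 — FAILS  (d = -2)
x = 2: LHS = 2·2² - 3·2 - 1 = 1; 1 = 0 — FAILS  (d = 1)
Away from these crossings d keeps a constant sign, and checking every integer in [-5, 5] confirms d ≠ 0 throughout. Hence the two sides are never equal, so the claimed relation (=) fails for every integer in [-5, 5].

Answer: None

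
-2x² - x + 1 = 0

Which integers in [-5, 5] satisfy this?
Holds for: {-1}
Fails for: {-5, -4, -3, -2, 0, 1, 2, 3, 4, 5}

Answer: {-1}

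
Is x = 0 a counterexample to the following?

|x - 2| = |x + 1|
Substitute x = 0 into the relation:
x = 0: LHS = |0 - 2| = |-2| = 2, RHS = |0 + 1| = |1| = 1; 2 = 1 — FAILS

Since the claim fails at x = 0, this value is a counterexample.

Answer: Yes, x = 0 is a counterexample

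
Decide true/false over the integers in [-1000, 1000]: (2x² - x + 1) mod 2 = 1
The claim fails at x = 1:
x = 1: LHS = (2·1² - 1 + 1) mod 2 = 2 mod 2 = 0; 0 = 1 — FAILS

Because a single integer refutes it, the statement is false.

Answer: False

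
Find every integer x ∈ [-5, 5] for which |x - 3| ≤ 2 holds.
Holds for: {1, 2, 3, 4, 5}
Fails for: {-5, -4, -3, -2, -1, 0}

Answer: {1, 2, 3, 4, 5}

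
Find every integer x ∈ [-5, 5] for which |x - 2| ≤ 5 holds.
Holds for: {-3, -2, -1, 0, 1, 2, 3, 4, 5}
Fails for: {-5, -4}

Answer: {-3, -2, -1, 0, 1, 2, 3, 4, 5}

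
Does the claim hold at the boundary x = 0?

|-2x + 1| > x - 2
x = 0: LHS = |-2·0 + 1| = |1| = 1, RHS = 0 - 2 = -2; 1 > -2 — holds

The relation is satisfied at x = 0.

Answer: Yes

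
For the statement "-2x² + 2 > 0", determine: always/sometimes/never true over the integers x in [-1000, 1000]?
Holds at x = 0: LHS = -2·0² + 2 = 2; 2 > 0 — holds
Fails at x = 1: LHS = -2·1² + 2 = 0; 0 > 0 — FAILS
It is satisfied by some integers in the range but not all.

Answer: Sometimes true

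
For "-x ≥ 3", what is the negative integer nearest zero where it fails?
Testing negative integers from -1 downward:
x = -1: LHS = -(-1) = 1; 1 ≥ 3 — FAILS  ← closest negative counterexample to 0

Answer: x = -1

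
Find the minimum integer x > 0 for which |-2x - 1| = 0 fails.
Testing positive integers:
x = 1: LHS = |-2·1 - 1| = |-3| = 3; 3 = 0 — FAILS  ← smallest positive counterexample

Answer: x = 1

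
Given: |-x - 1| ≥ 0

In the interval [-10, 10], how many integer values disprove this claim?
An absolute value is never negative, so the left side is ≥ 0 for every x, while the right side is 0. Tightest case in [-10, 10] is x = -1:
x = -1: LHS = |-(-1) - 1| = |0| = 0; 0 ≥ 0 — holds
Hence LHS − RHS is never negative, i.e. LHS ≥ RHS throughout, so the relation holds for every integer in [-10, 10].

No counterexample appears in that range.

Answer: 0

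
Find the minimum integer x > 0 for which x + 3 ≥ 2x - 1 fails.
Testing positive integers:
x = 1: LHS = 1 + 3 = 4, RHS = 2·1 - 1 = 1; 4 ≥ 1 — holds
x = 2: LHS = 2 + 3 = 5, RHS = 2·2 - 1 = 3; 5 ≥ 3 — holds
x = 3: LHS = 3 + 3 = 6, RHS = 2·3 - 1 = 5; 6 ≥ 5 — holds
x = 4: LHS = 4 + 3 = 7, RHS = 2·4 - 1 = 7; 7 ≥ 7 — holds
x = 5: LHS = 5 + 3 = 8, RHS = 2·5 - 1 = 9; 8 ≥ 9 — FAILS  ← smallest positive counterexample

Answer: x = 5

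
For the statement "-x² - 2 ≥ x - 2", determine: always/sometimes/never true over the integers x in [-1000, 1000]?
Holds at x = 0: LHS = -0² - 2 = -2, RHS = 0 - 2 = -2; -2 ≥ -2 — holds
Fails at x = 1: LHS = -1² - 2 = -3, RHS = 1 - 2 = -1; -3 ≥ -1 — FAILS
It is satisfied by some integers in the range but not all.

Answer: Sometimes true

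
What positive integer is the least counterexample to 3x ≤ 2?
Testing positive integers:
x = 1: LHS = 3·1 = 3; 3 ≤ 2 — FAILS  ← smallest positive counterexample

Answer: x = 1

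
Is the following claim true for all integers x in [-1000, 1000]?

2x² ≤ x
The claim fails at x = 1:
x = 1: LHS = 2·1² = 2; 2 ≤ 1 — FAILS

Because a single integer refutes it, the statement is false.

Answer: False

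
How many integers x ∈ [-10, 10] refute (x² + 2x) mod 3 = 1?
Counterexamples in [-10, 10]: {-10, -9, -8, -7, -6, -5, -4, -3, -2, -1, 0, 1, 2, 3, 4, 5, 6, 7, 8, 9, 10}.

Counting them gives 21 values.

Answer: 21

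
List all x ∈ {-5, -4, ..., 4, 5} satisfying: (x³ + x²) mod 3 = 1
For a polynomial with integer coefficients, its value mod 3 depends only on x mod 3, so it suffices to check one representative of each residue class, x = 0, 1, 2:
x = 0: LHS = (0³ + 0²) mod 3 = 0 mod 3 = 0; 0 = 1 — FAILS
x = 1: LHS = (1³ + 1²) mod 3 = 2 mod 3 = 2; 2 = 1 — FAILS
x = 2: LHS = (2³ + 2²) mod 3 = 12 mod 3 = 0; 0 = 1 — FAILS
The relation fails in every residue class, so the claimed relation (=) fails for every integer in [-5, 5].

Answer: None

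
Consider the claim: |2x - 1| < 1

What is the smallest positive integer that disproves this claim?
Testing positive integers:
x = 1: LHS = |2·1 - 1| = |1| = 1; 1 < 1 — FAILS  ← smallest positive counterexample

Answer: x = 1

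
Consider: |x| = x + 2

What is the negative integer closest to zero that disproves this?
Testing negative integers from -1 downward:
x = -1: LHS = |-1| = 1, RHS = (-1) + 2 = 1; 1 = 1 — holds
x = -2: LHS = |-2| = 2, RHS = (-2) + 2 = 0; 2 = 0 — FAILS  ← closest negative counterexample to 0

Answer: x = -2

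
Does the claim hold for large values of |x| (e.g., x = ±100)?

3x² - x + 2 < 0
x = 100: LHS = 3·100² - 100 + 2 = 29902; 29902 < 0 — FAILS
x = -100: LHS = 3·(-100)² - (-100) + 2 = 30102; 30102 < 0 — FAILS

Answer: No, fails for both x = 100 and x = -100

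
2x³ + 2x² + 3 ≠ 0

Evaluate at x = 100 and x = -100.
x = 100: LHS = 2·100³ + 2·100² + 3 = 2020003; 2020003 ≠ 0 — holds
x = -100: LHS = 2·(-100)³ + 2·(-100)² + 3 = -1979997; -1979997 ≠ 0 — holds

Answer: Yes, holds for both x = 100 and x = -100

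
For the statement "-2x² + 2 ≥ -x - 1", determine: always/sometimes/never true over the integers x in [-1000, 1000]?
Holds at x = 0: LHS = -2·0² + 2 = 2, RHS = -0 - 1 = -1; 2 ≥ -1 — holds
Fails at x = 2: LHS = -2·2² + 2 = -6, RHS = -2 - 1 = -3; -6 ≥ -3 — FAILS
It is satisfied by some integers in the range but not all.

Answer: Sometimes true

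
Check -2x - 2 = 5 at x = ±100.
x = 100: LHS = -2·100 - 2 = -202; -202 = 5 — FAILS
x = -100: LHS = -2·(-100) - 2 = 198; 198 = 5 — FAILS

Answer: No, fails for both x = 100 and x = -100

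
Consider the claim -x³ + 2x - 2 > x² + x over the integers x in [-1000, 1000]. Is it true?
The claim fails at x = 0:
x = 0: LHS = -0³ + 2·0 - 2 = -2, RHS = 0² + 0 = 0; -2 > 0 — FAILS

Because a single integer refutes it, the statement is false.

Answer: False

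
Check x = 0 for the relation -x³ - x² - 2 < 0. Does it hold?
x = 0: LHS = -0³ - 0² - 2 = -2; -2 < 0 — holds

The relation is satisfied at x = 0.

Answer: Yes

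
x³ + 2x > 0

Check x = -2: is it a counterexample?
Substitute x = -2 into the relation:
x = -2: LHS = (-2)³ + 2·(-2) = -12; -12 > 0 — FAILS

Since the claim fails at x = -2, this value is a counterexample.

Answer: Yes, x = -2 is a counterexample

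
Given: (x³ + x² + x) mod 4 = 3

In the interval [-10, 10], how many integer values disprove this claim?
Counterexamples in [-10, 10]: {-10, -8, -6, -4, -2, 0, 2, 4, 6, 8, 10}.

Counting them gives 11 values.

Answer: 11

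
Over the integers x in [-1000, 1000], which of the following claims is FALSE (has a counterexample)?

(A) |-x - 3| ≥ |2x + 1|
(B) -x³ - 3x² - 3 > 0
(A) x = -2: LHS = |-(-2) - 3| = |-1| = 1, RHS = |2·(-2) + 1| = |-3| = 3; 1 ≥ 3 — FAILS
(B) x = 0: LHS = -0³ - 3·0² - 3 = -3; -3 > 0 — FAILS

Answer: Both A and B are false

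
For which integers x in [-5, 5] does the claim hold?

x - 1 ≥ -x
Holds for: {1, 2, 3, 4, 5}
Fails for: {-5, -4, -3, -2, -1, 0}

Answer: {1, 2, 3, 4, 5}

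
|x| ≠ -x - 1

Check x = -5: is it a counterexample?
Substitute x = -5 into the relation:
x = -5: LHS = |-5| = 5, RHS = -(-5) - 1 = 4; 5 ≠ 4 — holds

The relation holds at x = -5, so it is not a counterexample.

Answer: No, x = -5 is not a counterexample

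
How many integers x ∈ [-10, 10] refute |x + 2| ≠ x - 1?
Over all integers in [-10, 10], LHS − RHS is always positive; it is smallest at x = 0, where it equals 3:
x = 0: LHS = |0 + 2| = |2| = 2, RHS = 0 - 1 = -1; 2 ≠ -1 — holds
At the ends of the range:
x = -10: LHS = |(-10) + 2| = |-8| = 8, RHS = (-10) - 1 = -11; 8 ≠ -11 — holds
x = 10: LHS = |10 + 2| = |12| = 12, RHS = 10 - 1 = 9; 12 ≠ 9 — holds
Hence LHS − RHS is never 0, i.e. the two sides are never equal, so the relation holds for every integer in [-10, 10].

No counterexample appears in that range.

Answer: 0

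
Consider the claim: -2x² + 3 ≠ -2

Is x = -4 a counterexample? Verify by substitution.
Substitute x = -4 into the relation:
x = -4: LHS = -2·(-4)² + 3 = -29; -29 ≠ -2 — holds

The relation holds at x = -4, so it is not a counterexample.

Answer: No, x = -4 is not a counterexample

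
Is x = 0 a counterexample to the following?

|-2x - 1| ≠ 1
Substitute x = 0 into the relation:
x = 0: LHS = |-2·0 - 1| = |-1| = 1; 1 ≠ 1 — FAILS

Since the claim fails at x = 0, this value is a counterexample.

Answer: Yes, x = 0 is a counterexample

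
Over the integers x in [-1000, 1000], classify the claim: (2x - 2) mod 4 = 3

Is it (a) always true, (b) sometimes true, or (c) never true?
For a polynomial with integer coefficients, its value mod 4 depends only on x mod 4, so it suffices to check one representative of each residue class, x = 0, 1, 2, 3:
x = 0: LHS = (2·0 - 2) mod 4 = (-2) mod 4 = 2; 2 = 3 — FAILS
x = 1: LHS = (2·1 - 2) mod 4 = 0 mod 4 = 0; 0 = 3 — FAILS
x = 2: LHS = (2·2 - 2) mod 4 = 2 mod 4 = 2; 2 = 3 — FAILS
x = 3: LHS = (2·3 - 2) mod 4 = 4 mod 4 = 0; 0 = 3 — FAILS
The relation fails in every residue class, so the claimed relation (=) fails for every integer in [-1000, 1000].

No integer in the range satisfies it.

Answer: Never true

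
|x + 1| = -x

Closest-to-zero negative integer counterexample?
Testing negative integers from -1 downward:
x = -1: LHS = |(-1) + 1| = |0| = 0, RHS = -(-1) = 1; 0 = 1 — FAILS  ← closest negative counterexample to 0

Answer: x = -1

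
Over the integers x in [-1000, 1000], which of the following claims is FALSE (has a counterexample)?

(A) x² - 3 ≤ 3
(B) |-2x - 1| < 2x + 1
(A) x = 3: LHS = 3² - 3 = 6; 6 ≤ 3 — FAILS
(B) x = 0: LHS = |-2·0 - 1| = |-1| = 1, RHS = 2·0 + 1 = 1; 1 < 1 — FAILS

Answer: Both A and B are false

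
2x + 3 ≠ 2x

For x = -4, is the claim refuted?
Substitute x = -4 into the relation:
x = -4: LHS = 2·(-4) + 3 = -5, RHS = 2·(-4) = -8; -5 ≠ -8 — holds

The relation holds at x = -4, so it is not a counterexample.

Answer: No, x = -4 is not a counterexample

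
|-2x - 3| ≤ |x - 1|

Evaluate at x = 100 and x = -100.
x = 100: LHS = |-2·100 - 3| = |-203| = 203, RHS = |100 - 1| = |99| = 99; 203 ≤ 99 — FAILS
x = -100: LHS = |-2·(-100) - 3| = |197| = 197, RHS = |(-100) - 1| = |-101| = 101; 197 ≤ 101 — FAILS

Answer: No, fails for both x = 100 and x = -100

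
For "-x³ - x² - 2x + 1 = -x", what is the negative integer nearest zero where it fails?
Testing negative integers from -1 downward:
x = -1: LHS = -(-1)³ - (-1)² - 2·(-1) + 1 = 3, RHS = -(-1) = 1; 3 = 1 — FAILS  ← closest negative counterexample to 0

Answer: x = -1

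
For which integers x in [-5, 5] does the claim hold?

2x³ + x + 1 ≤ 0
Holds for: {-5, -4, -3, -2, -1}
Fails for: {0, 1, 2, 3, 4, 5}

Answer: {-5, -4, -3, -2, -1}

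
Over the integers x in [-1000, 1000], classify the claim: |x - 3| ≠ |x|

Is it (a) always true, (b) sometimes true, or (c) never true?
Track d = LHS − RHS over the integers in [-1000, 1000]. Equality would need d = 0, but d changes sign only between consecutive integers, jumping over 0:
x = 1: LHS = |1 - 3| = |-2| = 2, RHS = |1| = 1; 2 ≠ 1 — holds  (d = 1)
x = 2: LHS = |2 - 3| = |-1| = 1, RHS = |2| = 2; 1 ≠ 2 — holds  (d = -1)
Away from these crossings d keeps a constant sign, and checking every integer in [-1000, 1000] confirms d ≠ 0 throughout. Hence the two sides are never equal, so the relation holds for every integer in [-1000, 1000].

No counterexample exists.

Answer: Always true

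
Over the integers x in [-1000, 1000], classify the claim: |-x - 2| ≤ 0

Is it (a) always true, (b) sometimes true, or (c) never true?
Holds at x = -2: LHS = |-(-2) - 2| = |0| = 0; 0 ≤ 0 — holds
Fails at x = 0: LHS = |-0 - 2| = |-2| = 2; 2 ≤ 0 — FAILS
It is satisfied by some integers in the range but not all.

Answer: Sometimes true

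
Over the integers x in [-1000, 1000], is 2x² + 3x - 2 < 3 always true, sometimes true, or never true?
Holds at x = 0: LHS = 2·0² + 3·0 - 2 = -2; -2 < 3 — holds
Fails at x = 1: LHS = 2·1² + 3·1 - 2 = 3; 3 < 3 — FAILS
It is satisfied by some integers in the range but not all.

Answer: Sometimes true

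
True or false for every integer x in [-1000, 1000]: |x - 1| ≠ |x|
Track d = LHS − RHS over the integers in [-1000, 1000]. Equality would need d = 0, but d changes sign only between consecutive integers, jumping over 0:
x = 0: LHS = |0 - 1| = |-1| = 1, RHS = |0| = 0; 1 ≠ 0 — holds  (d = 1)
x = 1: LHS = |1 - 1| = |0| = 0, RHS = |1| = 1; 0 ≠ 1 — holds  (d = -1)
Away from these crossings d keeps a constant sign, and checking every integer in [-1000, 1000] confirms d ≠ 0 throughout. Hence the two sides are never equal, so the relation holds for every integer in [-1000, 1000].

No counterexample exists.

Answer: True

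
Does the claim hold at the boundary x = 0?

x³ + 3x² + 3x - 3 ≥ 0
x = 0: LHS = 0³ + 3·0² + 3·0 - 3 = -3; -3 ≥ 0 — FAILS

The relation fails at x = 0, so x = 0 is a counterexample.

Answer: No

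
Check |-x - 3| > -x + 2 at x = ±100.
x = 100: LHS = |-100 - 3| = |-103| = 103, RHS = -100 + 2 = -98; 103 > -98 — holds
x = -100: LHS = |-(-100) - 3| = |97| = 97, RHS = -(-100) + 2 = 102; 97 > 102 — FAILS

Answer: Partially: holds for x = 100, fails for x = -100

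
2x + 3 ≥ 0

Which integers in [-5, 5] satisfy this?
Holds for: {-1, 0, 1, 2, 3, 4, 5}
Fails for: {-5, -4, -3, -2}

Answer: {-1, 0, 1, 2, 3, 4, 5}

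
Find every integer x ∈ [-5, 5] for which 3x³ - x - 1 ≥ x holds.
Holds for: {1, 2, 3, 4, 5}
Fails for: {-5, -4, -3, -2, -1, 0}

Answer: {1, 2, 3, 4, 5}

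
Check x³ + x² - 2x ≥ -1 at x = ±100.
x = 100: LHS = 100³ + 100² - 2·100 = 1009800; 1009800 ≥ -1 — holds
x = -100: LHS = (-100)³ + (-100)² - 2·(-100) = -989800; -989800 ≥ -1 — FAILS

Answer: Partially: holds for x = 100, fails for x = -100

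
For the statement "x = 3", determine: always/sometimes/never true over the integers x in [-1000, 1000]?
Holds at x = 3: 3 = 3 — holds
Fails at x = 0: 0 = 3 — FAILS
It is satisfied by some integers in the range but not all.

Answer: Sometimes true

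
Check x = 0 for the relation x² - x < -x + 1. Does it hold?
x = 0: LHS = 0² - 0 = 0, RHS = -0 + 1 = 1; 0 < 1 — holds

The relation is satisfied at x = 0.

Answer: Yes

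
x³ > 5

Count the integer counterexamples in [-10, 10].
Counterexamples in [-10, 10]: {-10, -9, -8, -7, -6, -5, -4, -3, -2, -1, 0, 1}.

Counting them gives 12 values.

Answer: 12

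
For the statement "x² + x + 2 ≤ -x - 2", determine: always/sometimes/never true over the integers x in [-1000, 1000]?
Over all integers in [-1000, 1000], LHS − RHS is smallest at x = -1, where it equals 3:
x = -1: LHS = (-1)² + (-1) + 2 = 2, RHS = -(-1) - 2 = -1; 2 ≤ -1 — FAILS
At the ends of the range:
x = -1000: LHS = (-1000)² + (-1000) + 2 = 999002, RHS = -(-1000) - 2 = 998; 999002 ≤ 998 — FAILS
x = 1000: LHS = 1000² + 1000 + 2 = 1001002, RHS = -1000 - 2 = -1002; 1001002 ≤ -1002 — FAILS
Hence LHS − RHS is never zero or negative, i.e. LHS > RHS throughout, so the claimed relation (≤) fails for every integer in [-1000, 1000].

No integer in the range satisfies it.

Answer: Never true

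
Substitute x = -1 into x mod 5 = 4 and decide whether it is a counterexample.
Substitute x = -1 into the relation:
x = -1: LHS = (-1) mod 5 = 4; 4 = 4 — holds

The claim holds here, so x = -1 is not a counterexample. (A counterexample exists elsewhere, e.g. x = 0.)

Answer: No, x = -1 is not a counterexample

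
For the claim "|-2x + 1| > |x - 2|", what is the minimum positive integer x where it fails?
Testing positive integers:
x = 1: LHS = |-2·1 + 1| = |-1| = 1, RHS = |1 - 2| = |-1| = 1; 1 > 1 — FAILS  ← smallest positive counterexample

Answer: x = 1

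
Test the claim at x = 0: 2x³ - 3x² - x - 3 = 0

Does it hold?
x = 0: LHS = 2·0³ - 3·0² - 0 - 3 = -3; -3 = 0 — FAILS

The relation fails at x = 0, so x = 0 is a counterexample.

Answer: No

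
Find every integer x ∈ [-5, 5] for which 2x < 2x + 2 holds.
Over all integers in [-5, 5], LHS − RHS is largest at x = 0, where it equals -2:
x = 0: LHS = 2·0 = 0, RHS = 2·0 + 2 = 2; 0 < 2 — holds
At the ends of the range:
x = -5: LHS = 2·(-5) = -10, RHS = 2·(-5) + 2 = -8; -10 < -8 — holds
x = 5: LHS = 2·5 = 10, RHS = 2·5 + 2 = 12; 10 < 12 — holds
Hence LHS − RHS is never zero or positive, i.e. LHS < RHS throughout, so the relation holds for every integer in [-5, 5].

Answer: All integers in [-5, 5]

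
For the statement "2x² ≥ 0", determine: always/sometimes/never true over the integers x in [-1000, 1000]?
Over all integers in [-1000, 1000], LHS − RHS is smallest at x = 0, where it equals 0:
x = 0: LHS = 2·0² = 0; 0 ≥ 0 — holds
At the ends of the range:
x = -1000: LHS = 2·(-1000)² = 2000000; 2000000 ≥ 0 — holds
x = 1000: LHS = 2·1000² = 2000000; 2000000 ≥ 0 — holds
Hence LHS − RHS is never negative, i.e. LHS ≥ RHS throughout, so the relation holds for every integer in [-1000, 1000].

No counterexample exists.

Answer: Always true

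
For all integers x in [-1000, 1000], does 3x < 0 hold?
The claim fails at x = 0:
x = 0: LHS = 3·0 = 0; 0 < 0 — FAILS

Because a single integer refutes it, the statement is false.

Answer: False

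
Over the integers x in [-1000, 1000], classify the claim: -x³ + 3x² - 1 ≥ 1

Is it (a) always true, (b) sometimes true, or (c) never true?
Holds at x = 1: LHS = -1³ + 3·1² - 1 = 1; 1 ≥ 1 — holds
Fails at x = 0: LHS = -0³ + 3·0² - 1 = -1; -1 ≥ 1 — FAILS
It is satisfied by some integers in the range but not all.

Answer: Sometimes true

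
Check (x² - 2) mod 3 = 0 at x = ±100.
x = 100: LHS = (100² - 2) mod 3 = 9998 mod 3 = 2; 2 = 0 — FAILS
x = -100: LHS = ((-100)² - 2) mod 3 = 9998 mod 3 = 2; 2 = 0 — FAILS

Answer: No, fails for both x = 100 and x = -100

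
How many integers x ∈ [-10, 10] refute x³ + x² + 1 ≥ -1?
Counterexamples in [-10, 10]: {-10, -9, -8, -7, -6, -5, -4, -3, -2}.

Counting them gives 9 values.

Answer: 9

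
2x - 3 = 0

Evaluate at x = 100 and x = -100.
x = 100: LHS = 2·100 - 3 = 197; 197 = 0 — FAILS
x = -100: LHS = 2·(-100) - 3 = -203; -203 = 0 — FAILS

Answer: No, fails for both x = 100 and x = -100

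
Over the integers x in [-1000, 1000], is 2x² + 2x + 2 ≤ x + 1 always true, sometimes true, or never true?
Over all integers in [-1000, 1000], LHS − RHS is smallest at x = 0, where it equals 1:
x = 0: LHS = 2·0² + 2·0 + 2 = 2, RHS = 0 + 1 = 1; 2 ≤ 1 — FAILS
At the ends of the range:
x = -1000: LHS = 2·(-1000)² + 2·(-1000) + 2 = 1998002, RHS = (-1000) + 1 = -999; 1998002 ≤ -999 — FAILS
x = 1000: LHS = 2·1000² + 2·1000 + 2 = 2002002, RHS = 1000 + 1 = 1001; 2002002 ≤ 1001 — FAILS
Hence LHS − RHS is never zero or negative, i.e. LHS > RHS throughout, so the claimed relation (≤) fails for every integer in [-1000, 1000].

No integer in the range satisfies it.

Answer: Never true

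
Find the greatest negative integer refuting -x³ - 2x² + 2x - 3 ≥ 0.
Testing negative integers from -1 downward:
x = -1: LHS = -(-1)³ - 2·(-1)² + 2·(-1) - 3 = -6; -6 ≥ 0 — FAILS  ← closest negative counterexample to 0

Answer: x = -1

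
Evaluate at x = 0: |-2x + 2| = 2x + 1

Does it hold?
x = 0: LHS = |-2·0 + 2| = |2| = 2, RHS = 2·0 + 1 = 1; 2 = 1 — FAILS

The relation fails at x = 0, so x = 0 is a counterexample.

Answer: No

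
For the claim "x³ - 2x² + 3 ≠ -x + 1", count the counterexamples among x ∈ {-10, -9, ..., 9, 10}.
Track d = LHS − RHS over the integers in [-10, 10]. Equality would need d = 0, but d changes sign only between consecutive integers, jumping over 0:
x = -1: LHS = (-1)³ - 2·(-1)² + 3 = 0, RHS = -(-1) + 1 = 2; 0 ≠ 2 — holds  (d = -2)
x = 0: LHS = 0³ - 2·0² + 3 = 3, RHS = -0 + 1 = 1; 3 ≠ 1 — holds  (d = 2)
Away from these crossings d keeps a constant sign, and checking every integer in [-10, 10] confirms d ≠ 0 throughout. Hence the two sides are never equal, so the relation holds for every integer in [-10, 10].

No counterexample appears in that range.

Answer: 0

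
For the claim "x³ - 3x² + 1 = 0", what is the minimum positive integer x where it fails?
Testing positive integers:
x = 1: LHS = 1³ - 3·1² + 1 = -1; -1 = 0 — FAILS  ← smallest positive counterexample

Answer: x = 1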